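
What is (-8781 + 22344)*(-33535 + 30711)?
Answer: -38301912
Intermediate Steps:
(-8781 + 22344)*(-33535 + 30711) = 13563*(-2824) = -38301912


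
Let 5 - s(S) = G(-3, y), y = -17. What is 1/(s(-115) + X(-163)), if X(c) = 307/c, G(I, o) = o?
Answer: 163/3279 ≈ 0.049710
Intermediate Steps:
s(S) = 22 (s(S) = 5 - 1*(-17) = 5 + 17 = 22)
1/(s(-115) + X(-163)) = 1/(22 + 307/(-163)) = 1/(22 + 307*(-1/163)) = 1/(22 - 307/163) = 1/(3279/163) = 163/3279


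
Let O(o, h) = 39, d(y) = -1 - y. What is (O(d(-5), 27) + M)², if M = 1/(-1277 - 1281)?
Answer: 9952257121/6543364 ≈ 1521.0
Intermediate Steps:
M = -1/2558 (M = 1/(-2558) = -1/2558 ≈ -0.00039093)
(O(d(-5), 27) + M)² = (39 - 1/2558)² = (99761/2558)² = 9952257121/6543364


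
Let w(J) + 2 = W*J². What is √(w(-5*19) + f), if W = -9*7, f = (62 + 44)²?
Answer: I*√557341 ≈ 746.55*I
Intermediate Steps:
f = 11236 (f = 106² = 11236)
W = -63
w(J) = -2 - 63*J²
√(w(-5*19) + f) = √((-2 - 63*(-5*19)²) + 11236) = √((-2 - 63*(-95)²) + 11236) = √((-2 - 63*9025) + 11236) = √((-2 - 568575) + 11236) = √(-568577 + 11236) = √(-557341) = I*√557341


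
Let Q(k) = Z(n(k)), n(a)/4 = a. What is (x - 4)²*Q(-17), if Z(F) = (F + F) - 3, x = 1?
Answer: -1251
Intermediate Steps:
n(a) = 4*a
Z(F) = -3 + 2*F (Z(F) = 2*F - 3 = -3 + 2*F)
Q(k) = -3 + 8*k (Q(k) = -3 + 2*(4*k) = -3 + 8*k)
(x - 4)²*Q(-17) = (1 - 4)²*(-3 + 8*(-17)) = (-3)²*(-3 - 136) = 9*(-139) = -1251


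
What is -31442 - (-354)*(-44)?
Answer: -47018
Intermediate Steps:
-31442 - (-354)*(-44) = -31442 - 1*15576 = -31442 - 15576 = -47018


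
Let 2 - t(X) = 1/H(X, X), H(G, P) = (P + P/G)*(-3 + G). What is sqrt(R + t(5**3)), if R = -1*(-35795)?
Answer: 31*sqrt(244501481)/2562 ≈ 189.20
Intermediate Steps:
H(G, P) = (-3 + G)*(P + P/G)
R = 35795
t(X) = 2 - 1/(-3 + X*(-2 + X)) (t(X) = 2 - 1/(X*(-3 + X*(-2 + X))/X) = 2 - 1/(-3 + X*(-2 + X)))
sqrt(R + t(5**3)) = sqrt(35795 + (-7 + 2*5**3*(-2 + 5**3))/(-3 + 5**3*(-2 + 5**3))) = sqrt(35795 + (-7 + 2*125*(-2 + 125))/(-3 + 125*(-2 + 125))) = sqrt(35795 + (-7 + 2*125*123)/(-3 + 125*123)) = sqrt(35795 + (-7 + 30750)/(-3 + 15375)) = sqrt(35795 + 30743/15372) = sqrt(550271483/15372) = 31*sqrt(244501481)/2562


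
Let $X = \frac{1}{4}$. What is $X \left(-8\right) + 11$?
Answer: $9$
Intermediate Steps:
$X = \frac{1}{4} \approx 0.25$
$X \left(-8\right) + 11 = \frac{1}{4} \left(-8\right) + 11 = -2 + 11 = 9$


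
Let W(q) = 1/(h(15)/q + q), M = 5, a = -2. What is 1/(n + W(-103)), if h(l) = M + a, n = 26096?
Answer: 10612/276930649 ≈ 3.8320e-5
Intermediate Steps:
h(l) = 3 (h(l) = 5 - 2 = 3)
W(q) = 1/(q + 3/q) (W(q) = 1/(3/q + q) = 1/(q + 3/q))
1/(n + W(-103)) = 1/(26096 - 103/(3 + (-103)**2)) = 1/(26096 - 103/(3 + 10609)) = 1/(26096 - 103/10612) = 1/(276930649/10612) = 10612/276930649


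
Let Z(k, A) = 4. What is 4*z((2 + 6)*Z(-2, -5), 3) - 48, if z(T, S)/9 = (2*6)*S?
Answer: 1248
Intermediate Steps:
z(T, S) = 108*S (z(T, S) = 9*((2*6)*S) = 9*(12*S) = 108*S)
4*z((2 + 6)*Z(-2, -5), 3) - 48 = 4*(108*3) - 48 = 4*324 - 48 = 1296 - 48 = 1248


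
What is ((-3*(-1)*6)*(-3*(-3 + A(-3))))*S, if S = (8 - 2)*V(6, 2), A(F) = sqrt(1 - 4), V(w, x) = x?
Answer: 1944 - 648*I*sqrt(3) ≈ 1944.0 - 1122.4*I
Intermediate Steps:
A(F) = I*sqrt(3) (A(F) = sqrt(-3) = I*sqrt(3))
S = 12 (S = (8 - 2)*2 = 6*2 = 12)
((-3*(-1)*6)*(-3*(-3 + A(-3))))*S = ((-3*(-1)*6)*(-3*(-3 + I*sqrt(3))))*12 = ((3*6)*(9 - 3*I*sqrt(3)))*12 = (18*(9 - 3*I*sqrt(3)))*12 = (162 - 54*I*sqrt(3))*12 = 1944 - 648*I*sqrt(3)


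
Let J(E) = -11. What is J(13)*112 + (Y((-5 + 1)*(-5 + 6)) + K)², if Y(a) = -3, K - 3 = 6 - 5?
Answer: -1231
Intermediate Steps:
K = 4 (K = 3 + (6 - 5) = 3 + 1 = 4)
J(13)*112 + (Y((-5 + 1)*(-5 + 6)) + K)² = -11*112 + (-3 + 4)² = -1232 + 1² = -1232 + 1 = -1231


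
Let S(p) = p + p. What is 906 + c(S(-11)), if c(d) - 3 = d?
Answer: 887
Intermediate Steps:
S(p) = 2*p
c(d) = 3 + d
906 + c(S(-11)) = 906 + (3 + 2*(-11)) = 906 + (3 - 22) = 906 - 19 = 887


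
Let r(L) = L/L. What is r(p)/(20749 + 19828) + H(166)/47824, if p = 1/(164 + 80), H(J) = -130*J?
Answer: -218900959/485138612 ≈ -0.45121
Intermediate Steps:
p = 1/244 ≈ 0.0040984
r(L) = 1
r(p)/(20749 + 19828) + H(166)/47824 = 1/(20749 + 19828) - 130*166/47824 = 1/40577 - 21580*1/47824 = 1*(1/40577) - 5395/11956 = 1/40577 - 5395/11956 = -218900959/485138612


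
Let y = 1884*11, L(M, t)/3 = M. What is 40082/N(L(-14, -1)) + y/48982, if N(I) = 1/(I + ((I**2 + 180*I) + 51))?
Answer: -5680798481832/24491 ≈ -2.3195e+8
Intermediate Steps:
L(M, t) = 3*M
y = 20724
N(I) = 1/(51 + I**2 + 181*I) (N(I) = 1/(I + (51 + I**2 + 180*I)) = 1/(51 + I**2 + 181*I))
40082/N(L(-14, -1)) + y/48982 = 40082/(1/(51 + (3*(-14))**2 + 181*(3*(-14)))) + 20724/48982 = 40082/(1/(51 + (-42)**2 + 181*(-42))) + 20724*(1/48982) = 40082/(1/(51 + 1764 - 7602)) + 10362/24491 = 40082/(1/(-5787)) + 10362/24491 = 40082/(-1/5787) + 10362/24491 = 40082*(-5787) + 10362/24491 = -231954534 + 10362/24491 = -5680798481832/24491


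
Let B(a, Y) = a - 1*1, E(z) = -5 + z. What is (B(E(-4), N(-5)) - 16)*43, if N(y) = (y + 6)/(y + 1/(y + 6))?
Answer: -1118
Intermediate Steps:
N(y) = (6 + y)/(y + 1/(6 + y))
B(a, Y) = -1 + a (B(a, Y) = a - 1 = -1 + a)
(B(E(-4), N(-5)) - 16)*43 = ((-1 + (-5 - 4)) - 16)*43 = ((-1 - 9) - 16)*43 = (-10 - 16)*43 = -26*43 = -1118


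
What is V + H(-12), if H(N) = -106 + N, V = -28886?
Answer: -29004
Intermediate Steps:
V + H(-12) = -28886 + (-106 - 12) = -28886 - 118 = -29004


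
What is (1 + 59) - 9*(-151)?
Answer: 1419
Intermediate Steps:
(1 + 59) - 9*(-151) = 60 + 1359 = 1419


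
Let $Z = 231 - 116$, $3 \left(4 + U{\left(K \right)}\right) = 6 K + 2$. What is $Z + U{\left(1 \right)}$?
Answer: $\frac{341}{3} \approx 113.67$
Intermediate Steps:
$U{\left(K \right)} = - \frac{10}{3} + 2 K$ ($U{\left(K \right)} = -4 + \frac{6 K + 2}{3} = -4 + \frac{2 + 6 K}{3} = -4 + \left(\frac{2}{3} + 2 K\right) = - \frac{10}{3} + 2 K$)
$Z = 115$ ($Z = 231 - 116 = 115$)
$Z + U{\left(1 \right)} = 115 + \left(- \frac{10}{3} + 2 \cdot 1\right) = 115 + \left(- \frac{10}{3} + 2\right) = 115 - \frac{4}{3} = \frac{341}{3}$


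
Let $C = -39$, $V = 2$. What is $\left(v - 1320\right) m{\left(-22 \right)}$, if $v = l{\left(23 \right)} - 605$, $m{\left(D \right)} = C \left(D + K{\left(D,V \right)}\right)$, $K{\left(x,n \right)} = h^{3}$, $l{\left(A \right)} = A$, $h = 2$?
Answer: $-1038492$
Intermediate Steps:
$K{\left(x,n \right)} = 8$ ($K{\left(x,n \right)} = 2^{3} = 8$)
$m{\left(D \right)} = -312 - 39 D$ ($m{\left(D \right)} = - 39 \left(D + 8\right) = - 39 \left(8 + D\right) = -312 - 39 D$)
$v = -582$ ($v = 23 - 605 = -582$)
$\left(v - 1320\right) m{\left(-22 \right)} = \left(-582 - 1320\right) \left(-312 - -858\right) = - 1902 \left(-312 + 858\right) = \left(-1902\right) 546 = -1038492$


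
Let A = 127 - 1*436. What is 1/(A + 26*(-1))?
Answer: -1/335 ≈ -0.0029851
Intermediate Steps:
A = -309 (A = 127 - 436 = -309)
1/(A + 26*(-1)) = 1/(-309 + 26*(-1)) = 1/(-309 - 26) = 1/(-335) = -1/335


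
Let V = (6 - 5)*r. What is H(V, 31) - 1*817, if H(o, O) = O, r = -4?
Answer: -786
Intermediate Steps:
V = -4 (V = (6 - 5)*(-4) = 1*(-4) = -4)
H(V, 31) - 1*817 = 31 - 1*817 = 31 - 817 = -786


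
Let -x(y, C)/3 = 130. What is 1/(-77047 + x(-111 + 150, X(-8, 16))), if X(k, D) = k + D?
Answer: -1/77437 ≈ -1.2914e-5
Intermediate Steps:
X(k, D) = D + k
x(y, C) = -390 (x(y, C) = -3*130 = -390)
1/(-77047 + x(-111 + 150, X(-8, 16))) = 1/(-77047 - 390) = 1/(-77437) = -1/77437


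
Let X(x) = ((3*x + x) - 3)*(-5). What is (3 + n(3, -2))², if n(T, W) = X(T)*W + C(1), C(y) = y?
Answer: 8836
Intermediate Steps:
X(x) = 15 - 20*x (X(x) = (4*x - 3)*(-5) = (-3 + 4*x)*(-5) = 15 - 20*x)
n(T, W) = 1 + W*(15 - 20*T) (n(T, W) = (15 - 20*T)*W + 1 = W*(15 - 20*T) + 1 = 1 + W*(15 - 20*T))
(3 + n(3, -2))² = (3 + (1 - 5*(-2)*(-3 + 4*3)))² = (3 + (1 - 5*(-2)*(-3 + 12)))² = (3 + (1 - 5*(-2)*9))² = (3 + (1 + 90))² = (3 + 91)² = 94² = 8836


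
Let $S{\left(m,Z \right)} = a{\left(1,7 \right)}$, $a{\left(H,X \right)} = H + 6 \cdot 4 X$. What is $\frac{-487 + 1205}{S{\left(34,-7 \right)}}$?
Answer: $\frac{718}{169} \approx 4.2485$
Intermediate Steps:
$a{\left(H,X \right)} = H + 24 X$
$S{\left(m,Z \right)} = 169$ ($S{\left(m,Z \right)} = 1 + 24 \cdot 7 = 1 + 168 = 169$)
$\frac{-487 + 1205}{S{\left(34,-7 \right)}} = \frac{-487 + 1205}{169} = 718 \cdot \frac{1}{169} = \frac{718}{169}$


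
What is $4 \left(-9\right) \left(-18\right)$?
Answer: $648$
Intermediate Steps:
$4 \left(-9\right) \left(-18\right) = \left(-36\right) \left(-18\right) = 648$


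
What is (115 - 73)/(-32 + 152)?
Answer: 7/20 ≈ 0.35000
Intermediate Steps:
(115 - 73)/(-32 + 152) = 42/120 = 42*(1/120) = 7/20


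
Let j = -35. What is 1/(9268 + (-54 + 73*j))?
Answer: 1/6659 ≈ 0.00015017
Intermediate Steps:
1/(9268 + (-54 + 73*j)) = 1/(9268 + (-54 + 73*(-35))) = 1/(9268 + (-54 - 2555)) = 1/(9268 - 2609) = 1/6659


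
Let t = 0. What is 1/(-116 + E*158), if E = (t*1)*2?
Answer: -1/116 ≈ -0.0086207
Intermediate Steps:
E = 0 (E = (0*1)*2 = 0*2 = 0)
1/(-116 + E*158) = 1/(-116 + 0*158) = 1/(-116 + 0) = 1/(-116) = -1/116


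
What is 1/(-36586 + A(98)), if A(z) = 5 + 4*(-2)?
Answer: -1/36589 ≈ -2.7331e-5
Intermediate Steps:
A(z) = -3 (A(z) = 5 - 8 = -3)
1/(-36586 + A(98)) = 1/(-36586 - 3) = 1/(-36589) = -1/36589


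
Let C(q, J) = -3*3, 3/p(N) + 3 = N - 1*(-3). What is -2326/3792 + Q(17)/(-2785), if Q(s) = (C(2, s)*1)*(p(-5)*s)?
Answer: -17065039/26401800 ≈ -0.64636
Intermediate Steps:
p(N) = 3/N (p(N) = 3/(-3 + (N - 1*(-3))) = 3/(-3 + (N + 3)) = 3/(-3 + (3 + N)) = 3/N)
C(q, J) = -9
Q(s) = 27*s/5 (Q(s) = (-9*1)*((3/(-5))*s) = -9*3*(-⅕)*s = -(-27)*s/5 = 27*s/5)
-2326/3792 + Q(17)/(-2785) = -2326/3792 + ((27/5)*17)/(-2785) = -2326*1/3792 + (459/5)*(-1/2785) = -1163/1896 - 459/13925 = -17065039/26401800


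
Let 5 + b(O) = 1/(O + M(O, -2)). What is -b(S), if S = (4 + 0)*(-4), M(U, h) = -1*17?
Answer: 166/33 ≈ 5.0303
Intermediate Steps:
M(U, h) = -17
S = -16 (S = 4*(-4) = -16)
b(O) = -5 + 1/(-17 + O) (b(O) = -5 + 1/(O - 17) = -5 + 1/(-17 + O))
-b(S) = -(86 - 5*(-16))/(-17 - 16) = -(86 + 80)/(-33) = -(-1)*166/33 = -1*(-166/33) = 166/33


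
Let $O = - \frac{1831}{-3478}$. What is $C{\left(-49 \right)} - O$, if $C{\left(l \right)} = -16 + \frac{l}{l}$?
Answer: $- \frac{54001}{3478} \approx -15.526$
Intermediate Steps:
$C{\left(l \right)} = -15$ ($C{\left(l \right)} = -16 + 1 = -15$)
$O = \frac{1831}{3478}$ ($O = \left(-1831\right) \left(- \frac{1}{3478}\right) = \frac{1831}{3478} \approx 0.52645$)
$C{\left(-49 \right)} - O = -15 - \frac{1831}{3478} = - \frac{54001}{3478}$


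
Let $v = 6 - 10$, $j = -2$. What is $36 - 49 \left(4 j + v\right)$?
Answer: $624$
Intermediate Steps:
$v = -4$
$36 - 49 \left(4 j + v\right) = 36 - 49 \left(4 \left(-2\right) - 4\right) = 36 - 49 \left(-8 - 4\right) = 36 - -588 = 36 + 588 = 624$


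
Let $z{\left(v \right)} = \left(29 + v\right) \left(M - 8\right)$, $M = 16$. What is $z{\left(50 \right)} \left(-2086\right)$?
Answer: $-1318352$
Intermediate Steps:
$z{\left(v \right)} = 232 + 8 v$ ($z{\left(v \right)} = \left(29 + v\right) \left(16 - 8\right) = \left(29 + v\right) 8 = 232 + 8 v$)
$z{\left(50 \right)} \left(-2086\right) = \left(232 + 8 \cdot 50\right) \left(-2086\right) = \left(232 + 400\right) \left(-2086\right) = 632 \left(-2086\right) = -1318352$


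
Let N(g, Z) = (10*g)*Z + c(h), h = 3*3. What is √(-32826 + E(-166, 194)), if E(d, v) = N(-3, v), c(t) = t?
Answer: 27*I*√53 ≈ 196.56*I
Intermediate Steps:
h = 9
N(g, Z) = 9 + 10*Z*g (N(g, Z) = (10*g)*Z + 9 = 10*Z*g + 9 = 9 + 10*Z*g)
E(d, v) = 9 - 30*v (E(d, v) = 9 + 10*v*(-3) = 9 - 30*v)
√(-32826 + E(-166, 194)) = √(-32826 + (9 - 30*194)) = √(-32826 + (9 - 5820)) = √(-32826 - 5811) = √(-38637) = 27*I*√53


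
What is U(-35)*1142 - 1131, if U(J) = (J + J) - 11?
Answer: -93633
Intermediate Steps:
U(J) = -11 + 2*J (U(J) = 2*J - 11 = -11 + 2*J)
U(-35)*1142 - 1131 = (-11 + 2*(-35))*1142 - 1131 = (-11 - 70)*1142 - 1131 = -81*1142 - 1131 = -92502 - 1131 = -93633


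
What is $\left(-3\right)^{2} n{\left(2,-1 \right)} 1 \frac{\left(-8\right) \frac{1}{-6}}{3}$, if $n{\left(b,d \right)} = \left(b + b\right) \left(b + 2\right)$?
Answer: $64$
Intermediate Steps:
$n{\left(b,d \right)} = 2 b \left(2 + b\right)$
$\left(-3\right)^{2} n{\left(2,-1 \right)} 1 \frac{\left(-8\right) \frac{1}{-6}}{3} = \left(-3\right)^{2} \cdot 2 \cdot 2 \left(2 + 2\right) 1 \frac{\left(-8\right) \frac{1}{-6}}{3} = 9 \cdot 2 \cdot 2 \cdot 4 \cdot 1 \left(-8\right) \left(- \frac{1}{6}\right) \frac{1}{3} = 9 \cdot 16 \cdot 1 \cdot \frac{4}{3} \cdot \frac{1}{3} = 9 \cdot 16 \cdot \frac{4}{9} = 9 \cdot \frac{64}{9} = 64$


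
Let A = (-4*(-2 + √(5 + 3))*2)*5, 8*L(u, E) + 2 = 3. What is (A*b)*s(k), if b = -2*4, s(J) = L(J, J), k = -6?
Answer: -80 + 80*√2 ≈ 33.137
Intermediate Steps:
L(u, E) = ⅛ (L(u, E) = -¼ + (⅛)*3 = -¼ + 3/8 = ⅛)
s(J) = ⅛
b = -8
A = 80 - 80*√2 (A = (-4*(-2 + √8)*2)*5 = (-4*(-2 + 2*√2)*2)*5 = ((8 - 8*√2)*2)*5 = (16 - 16*√2)*5 = 80 - 80*√2 ≈ -33.137)
(A*b)*s(k) = ((80 - 80*√2)*(-8))*(⅛) = (-640 + 640*√2)*(⅛) = -80 + 80*√2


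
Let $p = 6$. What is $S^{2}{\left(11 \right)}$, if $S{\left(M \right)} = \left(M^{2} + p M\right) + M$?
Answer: $39204$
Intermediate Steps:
$S{\left(M \right)} = M^{2} + 7 M$ ($S{\left(M \right)} = \left(M^{2} + 6 M\right) + M = M^{2} + 7 M$)
$S^{2}{\left(11 \right)} = \left(11 \left(7 + 11\right)\right)^{2} = \left(11 \cdot 18\right)^{2} = 198^{2} = 39204$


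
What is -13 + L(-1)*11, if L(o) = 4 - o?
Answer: 42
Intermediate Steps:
-13 + L(-1)*11 = -13 + (4 - 1*(-1))*11 = -13 + (4 + 1)*11 = -13 + 5*11 = -13 + 55 = 42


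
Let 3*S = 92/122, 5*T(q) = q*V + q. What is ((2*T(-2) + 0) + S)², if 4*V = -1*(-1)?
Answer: 18769/33489 ≈ 0.56045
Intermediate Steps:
V = ¼ (V = (-1*(-1))/4 = (¼)*1 = ¼ ≈ 0.25000)
T(q) = q/4 (T(q) = (q*(¼) + q)/5 = (q/4 + q)/5 = (5*q/4)/5 = q/4)
S = 46/183 (S = (92/122)/3 = (92*(1/122))/3 = (⅓)*(46/61) = 46/183 ≈ 0.25137)
((2*T(-2) + 0) + S)² = ((2*((¼)*(-2)) + 0) + 46/183)² = ((2*(-½) + 0) + 46/183)² = ((-1 + 0) + 46/183)² = (-1 + 46/183)² = (-137/183)² = 18769/33489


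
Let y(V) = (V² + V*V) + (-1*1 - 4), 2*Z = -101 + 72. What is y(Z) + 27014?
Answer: 54859/2 ≈ 27430.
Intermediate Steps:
Z = -29/2 (Z = (-101 + 72)/2 = (½)*(-29) = -29/2 ≈ -14.500)
y(V) = -5 + 2*V² (y(V) = (V² + V²) + (-1 - 4) = 2*V² - 5 = -5 + 2*V²)
y(Z) + 27014 = (-5 + 2*(-29/2)²) + 27014 = (-5 + 2*(841/4)) + 27014 = (-5 + 841/2) + 27014 = 831/2 + 27014 = 54859/2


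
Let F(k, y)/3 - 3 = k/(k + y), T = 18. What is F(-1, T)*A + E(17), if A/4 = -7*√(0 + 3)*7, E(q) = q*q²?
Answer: 4913 - 29400*√3/17 ≈ 1917.6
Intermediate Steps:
F(k, y) = 9 + 3*k/(k + y) (F(k, y) = 9 + 3*(k/(k + y)) = 9 + 3*k/(k + y))
E(q) = q³
A = -196*√3 (A = 4*(-7*√(0 + 3)*7) = 4*(-7*√3*7) = 4*(-49*√3) = -196*√3 ≈ -339.48)
F(-1, T)*A + E(17) = (3*(3*18 + 4*(-1))/(-1 + 18))*(-196*√3) + 17³ = (3*(54 - 4)/17)*(-196*√3) + 4913 = (3*(1/17)*50)*(-196*√3) + 4913 = 150*(-196*√3)/17 + 4913 = -29400*√3/17 + 4913 = 4913 - 29400*√3/17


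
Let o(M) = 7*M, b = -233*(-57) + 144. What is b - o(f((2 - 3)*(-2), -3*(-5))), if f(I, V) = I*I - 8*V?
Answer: 14237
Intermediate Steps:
b = 13425 (b = 13281 + 144 = 13425)
f(I, V) = I² - 8*V
b - o(f((2 - 3)*(-2), -3*(-5))) = 13425 - 7*(((2 - 3)*(-2))² - (-24)*(-5)) = 13425 - 7*((-1*(-2))² - 8*15) = 13425 - 7*(2² - 120) = 13425 - 7*(4 - 120) = 13425 - 7*(-116) = 13425 - 1*(-812) = 13425 + 812 = 14237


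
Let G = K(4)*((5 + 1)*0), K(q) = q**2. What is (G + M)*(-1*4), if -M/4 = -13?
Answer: -208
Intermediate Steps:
M = 52 (M = -4*(-13) = 52)
G = 0 (G = 4**2*((5 + 1)*0) = 16*(6*0) = 16*0 = 0)
(G + M)*(-1*4) = (0 + 52)*(-1*4) = 52*(-4) = -208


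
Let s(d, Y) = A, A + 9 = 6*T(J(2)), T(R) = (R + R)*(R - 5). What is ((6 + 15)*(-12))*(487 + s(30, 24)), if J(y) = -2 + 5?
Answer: -102312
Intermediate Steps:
J(y) = 3
T(R) = 2*R*(-5 + R) (T(R) = (2*R)*(-5 + R) = 2*R*(-5 + R))
A = -81 (A = -9 + 6*(2*3*(-5 + 3)) = -9 + 6*(2*3*(-2)) = -9 + 6*(-12) = -9 - 72 = -81)
s(d, Y) = -81
((6 + 15)*(-12))*(487 + s(30, 24)) = ((6 + 15)*(-12))*(487 - 81) = (21*(-12))*406 = -252*406 = -102312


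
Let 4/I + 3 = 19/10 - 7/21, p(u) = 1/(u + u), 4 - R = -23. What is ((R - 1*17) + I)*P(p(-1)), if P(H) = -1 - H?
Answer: -155/43 ≈ -3.6047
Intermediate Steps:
R = 27 (R = 4 - 1*(-23) = 4 + 23 = 27)
p(u) = 1/(2*u)
I = -120/43 (I = 4/(-3 + (19/10 - 7/21)) = 4/(-3 + (19*(⅒) - 7*1/21)) = 4/(-3 + (19/10 - ⅓)) = 4/(-3 + 47/30) = 4/(-43/30) = 4*(-30/43) = -120/43 ≈ -2.7907)
((R - 1*17) + I)*P(p(-1)) = ((27 - 1*17) - 120/43)*(-1 - 1/(2*(-1))) = ((27 - 17) - 120/43)*(-1 - (-1)/2) = (10 - 120/43)*(-1 - 1*(-½)) = 310*(-1 + ½)/43 = (310/43)*(-½) = -155/43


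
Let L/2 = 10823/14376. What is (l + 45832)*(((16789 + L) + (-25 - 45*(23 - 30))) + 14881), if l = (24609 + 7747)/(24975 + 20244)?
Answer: 119034225673548473/81258543 ≈ 1.4649e+9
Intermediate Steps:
l = 32356/45219 ≈ 0.71554
L = 10823/7188 (L = 2*(10823/14376) = 10823/7188 ≈ 1.5057)
(l + 45832)*(((16789 + L) + (-25 - 45*(23 - 30))) + 14881) = (32356/45219 + 45832)*(((16789 + 10823/7188) + (-25 - 45*(23 - 30))) + 14881) = 2072509564*((120690155/7188 + (-25 - 45*(-7))) + 14881)/45219 = 2072509564*((120690155/7188 + (-25 + 315)) + 14881)/45219 = 2072509564*((120690155/7188 + 290) + 14881)/45219 = 2072509564*(122774675/7188 + 14881)/45219 = (2072509564/45219)*(229739303/7188) = 119034225673548473/81258543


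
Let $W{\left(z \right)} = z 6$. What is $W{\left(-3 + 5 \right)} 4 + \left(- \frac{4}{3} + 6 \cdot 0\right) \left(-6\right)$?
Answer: $56$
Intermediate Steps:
$W{\left(z \right)} = 6 z$
$W{\left(-3 + 5 \right)} 4 + \left(- \frac{4}{3} + 6 \cdot 0\right) \left(-6\right) = 6 \left(-3 + 5\right) 4 + \left(- \frac{4}{3} + 6 \cdot 0\right) \left(-6\right) = 6 \cdot 2 \cdot 4 + \left(\left(-4\right) \frac{1}{3} + 0\right) \left(-6\right) = 12 \cdot 4 + \left(- \frac{4}{3} + 0\right) \left(-6\right) = 48 - -8 = 48 + 8 = 56$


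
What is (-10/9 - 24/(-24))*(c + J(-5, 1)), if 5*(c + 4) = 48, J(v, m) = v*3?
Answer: 47/45 ≈ 1.0444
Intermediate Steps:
J(v, m) = 3*v
c = 28/5 (c = -4 + (⅕)*48 = -4 + 48/5 = 28/5 ≈ 5.6000)
(-10/9 - 24/(-24))*(c + J(-5, 1)) = (-10/9 - 24/(-24))*(28/5 + 3*(-5)) = (-10*⅑ - 24*(-1/24))*(28/5 - 15) = (-10/9 + 1)*(-47/5) = -⅑*(-47/5) = 47/45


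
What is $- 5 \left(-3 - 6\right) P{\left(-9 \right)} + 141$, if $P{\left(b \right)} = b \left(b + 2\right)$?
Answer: $2976$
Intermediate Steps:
$P{\left(b \right)} = b \left(2 + b\right)$
$- 5 \left(-3 - 6\right) P{\left(-9 \right)} + 141 = - 5 \left(-3 - 6\right) \left(- 9 \left(2 - 9\right)\right) + 141 = \left(-5\right) \left(-9\right) \left(\left(-9\right) \left(-7\right)\right) + 141 = 45 \cdot 63 + 141 = 2835 + 141 = 2976$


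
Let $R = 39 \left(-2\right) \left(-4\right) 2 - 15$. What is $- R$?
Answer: $-609$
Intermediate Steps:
$R = 609$ ($R = 39 \cdot 8 \cdot 2 - 15 = 39 \cdot 16 - 15 = 624 - 15 = 609$)
$- R = \left(-1\right) 609 = -609$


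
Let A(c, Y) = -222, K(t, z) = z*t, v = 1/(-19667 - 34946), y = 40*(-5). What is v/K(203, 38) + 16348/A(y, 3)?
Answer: -3443580990779/46762599702 ≈ -73.640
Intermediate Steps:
y = -200
v = -1/54613 (v = 1/(-54613) = -1/54613 ≈ -1.8311e-5)
K(t, z) = t*z
v/K(203, 38) + 16348/A(y, 3) = -1/(54613*(203*38)) + 16348/(-222) = -1/54613/7714 + 16348*(-1/222) = -1/54613*1/7714 - 8174/111 = -1/421284682 - 8174/111 = -3443580990779/46762599702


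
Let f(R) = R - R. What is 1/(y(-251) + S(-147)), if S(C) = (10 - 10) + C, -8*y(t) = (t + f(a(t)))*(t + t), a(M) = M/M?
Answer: -4/63589 ≈ -6.2904e-5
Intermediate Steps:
a(M) = 1
f(R) = 0
y(t) = -t²/4 (y(t) = -(t + 0)*(t + t)/8 = -t*2*t/8 = -t²/4)
S(C) = C (S(C) = 0 + C = C)
1/(y(-251) + S(-147)) = 1/(-¼*(-251)² - 147) = 1/(-¼*63001 - 147) = 1/(-63001/4 - 147) = 1/(-63589/4) = -4/63589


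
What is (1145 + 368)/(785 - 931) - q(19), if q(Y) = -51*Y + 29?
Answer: 135727/146 ≈ 929.64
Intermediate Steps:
q(Y) = 29 - 51*Y
(1145 + 368)/(785 - 931) - q(19) = (1145 + 368)/(785 - 931) - (29 - 51*19) = 1513/(-146) - (29 - 969) = 1513*(-1/146) - 1*(-940) = -1513/146 + 940 = 135727/146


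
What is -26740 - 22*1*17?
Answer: -27114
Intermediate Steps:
-26740 - 22*1*17 = -26740 - 22*17 = -26740 - 1*374 = -26740 - 374 = -27114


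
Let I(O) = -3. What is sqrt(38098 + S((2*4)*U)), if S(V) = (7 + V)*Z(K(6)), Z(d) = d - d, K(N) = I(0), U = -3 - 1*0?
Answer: sqrt(38098) ≈ 195.19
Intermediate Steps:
U = -3 (U = -3 + 0 = -3)
K(N) = -3
Z(d) = 0
S(V) = 0 (S(V) = (7 + V)*0 = 0)
sqrt(38098 + S((2*4)*U)) = sqrt(38098 + 0) = sqrt(38098)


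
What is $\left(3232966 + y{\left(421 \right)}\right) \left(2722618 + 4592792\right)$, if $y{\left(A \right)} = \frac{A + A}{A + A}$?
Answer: $23650479121470$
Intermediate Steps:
$y{\left(A \right)} = 1$ ($y{\left(A \right)} = \frac{2 A}{2 A} = 2 A \frac{1}{2 A} = 1$)
$\left(3232966 + y{\left(421 \right)}\right) \left(2722618 + 4592792\right) = \left(3232966 + 1\right) \left(2722618 + 4592792\right) = 3232967 \cdot 7315410 = 23650479121470$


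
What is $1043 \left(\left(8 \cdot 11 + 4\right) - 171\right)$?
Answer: $-82397$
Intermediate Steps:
$1043 \left(\left(8 \cdot 11 + 4\right) - 171\right) = 1043 \left(\left(88 + 4\right) - 171\right) = 1043 \left(92 - 171\right) = 1043 \left(-79\right) = -82397$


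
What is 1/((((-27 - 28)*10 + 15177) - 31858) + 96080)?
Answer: 1/78849 ≈ 1.2682e-5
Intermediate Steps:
1/((((-27 - 28)*10 + 15177) - 31858) + 96080) = 1/(((-55*10 + 15177) - 31858) + 96080) = 1/(((-550 + 15177) - 31858) + 96080) = 1/((14627 - 31858) + 96080) = 1/(-17231 + 96080) = 1/78849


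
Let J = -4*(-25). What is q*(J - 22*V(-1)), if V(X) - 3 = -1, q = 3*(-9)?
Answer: -1512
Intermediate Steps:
q = -27
V(X) = 2 (V(X) = 3 - 1 = 2)
J = 100
q*(J - 22*V(-1)) = -27*(100 - 22*2) = -27*(100 - 44) = -27*56 = -1512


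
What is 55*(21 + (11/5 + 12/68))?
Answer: 21857/17 ≈ 1285.7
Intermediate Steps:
55*(21 + (11/5 + 12/68)) = 55*(21 + (11*(1/5) + 12*(1/68))) = 55*(21 + (11/5 + 3/17)) = 55*(21 + 202/85) = 55*(1987/85) = 21857/17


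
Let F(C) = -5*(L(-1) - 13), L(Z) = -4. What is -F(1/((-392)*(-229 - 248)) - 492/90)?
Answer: -85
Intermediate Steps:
F(C) = 85 (F(C) = -5*(-4 - 13) = -5*(-17) = 85)
-F(1/((-392)*(-229 - 248)) - 492/90) = -1*85 = -85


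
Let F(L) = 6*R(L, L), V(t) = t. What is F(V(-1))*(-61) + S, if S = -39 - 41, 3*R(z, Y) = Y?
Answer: 42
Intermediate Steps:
R(z, Y) = Y/3
S = -80
F(L) = 2*L (F(L) = 6*(L/3) = 2*L)
F(V(-1))*(-61) + S = (2*(-1))*(-61) - 80 = -2*(-61) - 80 = 122 - 80 = 42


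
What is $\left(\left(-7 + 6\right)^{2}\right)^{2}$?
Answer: $1$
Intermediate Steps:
$\left(\left(-7 + 6\right)^{2}\right)^{2} = \left(\left(-1\right)^{2}\right)^{2} = 1^{2} = 1$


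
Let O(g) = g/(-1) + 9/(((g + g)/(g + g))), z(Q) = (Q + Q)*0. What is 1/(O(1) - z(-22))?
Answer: ⅛ ≈ 0.12500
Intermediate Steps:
z(Q) = 0 (z(Q) = (2*Q)*0 = 0)
O(g) = 9 - g (O(g) = g*(-1) + 9/(((2*g)/((2*g)))) = -g + 9/(((2*g)*(1/(2*g)))) = -g + 9/1 = -g + 9*1 = -g + 9 = 9 - g)
1/(O(1) - z(-22)) = 1/((9 - 1*1) - 1*0) = 1/((9 - 1) + 0) = 1/(8 + 0) = 1/8 = ⅛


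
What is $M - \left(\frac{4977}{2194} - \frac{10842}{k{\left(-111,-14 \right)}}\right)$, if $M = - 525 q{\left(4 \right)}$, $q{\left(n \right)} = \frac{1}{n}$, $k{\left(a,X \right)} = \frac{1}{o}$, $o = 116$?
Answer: $\frac{5518078857}{4388} \approx 1.2575 \cdot 10^{6}$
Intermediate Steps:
$k{\left(a,X \right)} = \frac{1}{116}$
$M = - \frac{525}{4} \approx -131.25$
$M - \left(\frac{4977}{2194} - \frac{10842}{k{\left(-111,-14 \right)}}\right) = - \frac{525}{4} - \left(\frac{4977}{2194} - 10842 \frac{1}{\frac{1}{116}}\right) = - \frac{525}{4} - \left(4977 \cdot \frac{1}{2194} - 1257672\right) = - \frac{525}{4} - \left(\frac{4977}{2194} - 1257672\right) = - \frac{525}{4} - - \frac{2759327391}{2194} = - \frac{525}{4} + \frac{2759327391}{2194} = \frac{5518078857}{4388}$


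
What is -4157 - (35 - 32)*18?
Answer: -4211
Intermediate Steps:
-4157 - (35 - 32)*18 = -4157 - 3*18 = -4157 - 1*54 = -4157 - 54 = -4211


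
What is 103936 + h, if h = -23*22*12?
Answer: 97864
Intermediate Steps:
h = -6072 (h = -506*12 = -6072)
103936 + h = 103936 - 6072 = 97864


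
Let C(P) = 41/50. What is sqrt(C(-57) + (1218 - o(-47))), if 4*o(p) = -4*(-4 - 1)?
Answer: sqrt(121382)/10 ≈ 34.840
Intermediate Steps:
o(p) = 5 (o(p) = (-4*(-4 - 1))/4 = (-4*(-5))/4 = (1/4)*20 = 5)
C(P) = 41/50 (C(P) = 41*(1/50) = 41/50)
sqrt(C(-57) + (1218 - o(-47))) = sqrt(41/50 + (1218 - 1*5)) = sqrt(41/50 + (1218 - 5)) = sqrt(41/50 + 1213) = sqrt(60691/50) = sqrt(121382)/10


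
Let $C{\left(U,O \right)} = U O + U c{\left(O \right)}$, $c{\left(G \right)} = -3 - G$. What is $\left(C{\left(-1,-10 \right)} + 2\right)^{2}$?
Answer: $25$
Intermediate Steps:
$C{\left(U,O \right)} = O U + U \left(-3 - O\right)$ ($C{\left(U,O \right)} = U O + U \left(-3 - O\right) = O U + U \left(-3 - O\right)$)
$\left(C{\left(-1,-10 \right)} + 2\right)^{2} = \left(\left(-3\right) \left(-1\right) + 2\right)^{2} = \left(3 + 2\right)^{2} = 5^{2} = 25$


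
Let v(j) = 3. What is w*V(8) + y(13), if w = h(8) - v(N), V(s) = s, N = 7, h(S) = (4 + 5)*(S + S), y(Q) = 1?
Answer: 1129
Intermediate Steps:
h(S) = 18*S (h(S) = 9*(2*S) = 18*S)
w = 141 (w = 18*8 - 1*3 = 144 - 3 = 141)
w*V(8) + y(13) = 141*8 + 1 = 1128 + 1 = 1129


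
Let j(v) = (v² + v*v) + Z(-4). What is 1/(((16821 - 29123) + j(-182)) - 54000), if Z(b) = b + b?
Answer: -1/62 ≈ -0.016129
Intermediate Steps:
Z(b) = 2*b
j(v) = -8 + 2*v² (j(v) = (v² + v*v) + 2*(-4) = (v² + v²) - 8 = 2*v² - 8 = -8 + 2*v²)
1/(((16821 - 29123) + j(-182)) - 54000) = 1/(((16821 - 29123) + (-8 + 2*(-182)²)) - 54000) = 1/((-12302 + (-8 + 2*33124)) - 54000) = 1/((-12302 + (-8 + 66248)) - 54000) = 1/((-12302 + 66240) - 54000) = 1/(53938 - 54000) = 1/(-62) = -1/62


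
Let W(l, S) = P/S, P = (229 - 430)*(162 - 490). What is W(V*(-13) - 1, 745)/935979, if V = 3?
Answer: 21976/232434785 ≈ 9.4547e-5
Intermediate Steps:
P = 65928 (P = -201*(-328) = 65928)
W(l, S) = 65928/S
W(V*(-13) - 1, 745)/935979 = (65928/745)/935979 = (65928*(1/745))*(1/935979) = (65928/745)*(1/935979) = 21976/232434785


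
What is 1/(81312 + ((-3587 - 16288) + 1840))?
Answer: 1/63277 ≈ 1.5804e-5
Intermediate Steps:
1/(81312 + ((-3587 - 16288) + 1840)) = 1/(81312 + (-19875 + 1840)) = 1/(81312 - 18035) = 1/63277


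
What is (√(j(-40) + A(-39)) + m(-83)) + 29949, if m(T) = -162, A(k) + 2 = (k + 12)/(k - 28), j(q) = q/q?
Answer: 29787 + 2*I*√670/67 ≈ 29787.0 + 0.77267*I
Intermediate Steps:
j(q) = 1
A(k) = -2 + (12 + k)/(-28 + k) (A(k) = -2 + (k + 12)/(k - 28) = -2 + (12 + k)/(-28 + k))
(√(j(-40) + A(-39)) + m(-83)) + 29949 = (√(1 + (68 - 1*(-39))/(-28 - 39)) - 162) + 29949 = (√(1 + (68 + 39)/(-67)) - 162) + 29949 = (√(1 - 1/67*107) - 162) + 29949 = (√(1 - 107/67) - 162) + 29949 = (√(-40/67) - 162) + 29949 = (2*I*√670/67 - 162) + 29949 = (-162 + 2*I*√670/67) + 29949 = 29787 + 2*I*√670/67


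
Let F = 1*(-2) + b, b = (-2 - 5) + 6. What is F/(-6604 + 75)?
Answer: 3/6529 ≈ 0.00045949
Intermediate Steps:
b = -1 (b = -7 + 6 = -1)
F = -3 (F = 1*(-2) - 1 = -2 - 1 = -3)
F/(-6604 + 75) = -3/(-6604 + 75) = -3/(-6529) = -1/6529*(-3) = 3/6529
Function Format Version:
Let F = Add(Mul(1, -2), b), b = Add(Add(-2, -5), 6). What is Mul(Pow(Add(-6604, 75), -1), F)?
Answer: Rational(3, 6529) ≈ 0.00045949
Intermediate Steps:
b = -1 (b = Add(-7, 6) = -1)
F = -3 (F = Add(Mul(1, -2), -1) = Add(-2, -1) = -3)
Mul(Pow(Add(-6604, 75), -1), F) = Mul(Pow(Add(-6604, 75), -1), -3) = Mul(Pow(-6529, -1), -3) = Mul(Rational(-1, 6529), -3) = Rational(3, 6529)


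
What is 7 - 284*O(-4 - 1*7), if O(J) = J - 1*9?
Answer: 5687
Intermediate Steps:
O(J) = -9 + J (O(J) = J - 9 = -9 + J)
7 - 284*O(-4 - 1*7) = 7 - 284*(-9 + (-4 - 1*7)) = 7 - 284*(-9 + (-4 - 7)) = 7 - 284*(-9 - 11) = 7 - 284*(-20) = 7 + 5680 = 5687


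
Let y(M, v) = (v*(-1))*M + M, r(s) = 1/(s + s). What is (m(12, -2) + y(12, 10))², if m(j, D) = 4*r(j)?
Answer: 418609/36 ≈ 11628.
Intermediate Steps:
r(s) = 1/(2*s)
m(j, D) = 2/j (m(j, D) = 4*(1/(2*j)) = 2/j)
y(M, v) = M - M*v (y(M, v) = (-v)*M + M = -M*v + M = M - M*v)
(m(12, -2) + y(12, 10))² = (2/12 + 12*(1 - 1*10))² = (2*(1/12) + 12*(1 - 10))² = (⅙ + 12*(-9))² = (⅙ - 108)² = (-647/6)² = 418609/36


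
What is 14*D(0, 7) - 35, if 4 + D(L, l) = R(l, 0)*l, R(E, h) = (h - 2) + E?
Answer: 399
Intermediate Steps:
R(E, h) = -2 + E + h (R(E, h) = (-2 + h) + E = -2 + E + h)
D(L, l) = -4 + l*(-2 + l) (D(L, l) = -4 + (-2 + l + 0)*l = -4 + (-2 + l)*l = -4 + l*(-2 + l))
14*D(0, 7) - 35 = 14*(-4 + 7*(-2 + 7)) - 35 = 14*(-4 + 7*5) - 35 = 14*(-4 + 35) - 35 = 14*31 - 35 = 434 - 35 = 399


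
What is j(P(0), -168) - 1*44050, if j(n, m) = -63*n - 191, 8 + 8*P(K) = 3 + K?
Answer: -353613/8 ≈ -44202.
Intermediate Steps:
P(K) = -5/8 + K/8 (P(K) = -1 + (3 + K)/8 = -1 + (3/8 + K/8) = -5/8 + K/8)
j(n, m) = -191 - 63*n
j(P(0), -168) - 1*44050 = (-191 - 63*(-5/8 + (⅛)*0)) - 1*44050 = (-191 - 63*(-5/8 + 0)) - 44050 = (-191 - 63*(-5/8)) - 44050 = (-191 + 315/8) - 44050 = -1213/8 - 44050 = -353613/8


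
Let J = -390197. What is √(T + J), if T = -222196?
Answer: I*√612393 ≈ 782.56*I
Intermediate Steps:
√(T + J) = √(-222196 - 390197) = √(-612393) = I*√612393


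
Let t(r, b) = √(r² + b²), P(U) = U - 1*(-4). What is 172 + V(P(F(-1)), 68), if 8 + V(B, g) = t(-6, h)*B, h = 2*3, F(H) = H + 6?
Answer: 164 + 54*√2 ≈ 240.37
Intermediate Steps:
F(H) = 6 + H
P(U) = 4 + U (P(U) = U + 4 = 4 + U)
h = 6
t(r, b) = √(b² + r²)
V(B, g) = -8 + 6*B*√2 (V(B, g) = -8 + √(6² + (-6)²)*B = -8 + √(36 + 36)*B = -8 + √72*B = -8 + (6*√2)*B = -8 + 6*B*√2)
172 + V(P(F(-1)), 68) = 172 + (-8 + 6*(4 + (6 - 1))*√2) = 172 + (-8 + 6*(4 + 5)*√2) = 172 + (-8 + 6*9*√2) = 172 + (-8 + 54*√2) = 164 + 54*√2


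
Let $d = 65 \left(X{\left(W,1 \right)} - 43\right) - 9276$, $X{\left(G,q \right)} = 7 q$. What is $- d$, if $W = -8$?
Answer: $11616$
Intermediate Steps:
$d = -11616$ ($d = 65 \left(7 \cdot 1 - 43\right) - 9276 = 65 \left(7 - 43\right) - 9276 = 65 \left(-36\right) - 9276 = -2340 - 9276 = -11616$)
$- d = \left(-1\right) \left(-11616\right) = 11616$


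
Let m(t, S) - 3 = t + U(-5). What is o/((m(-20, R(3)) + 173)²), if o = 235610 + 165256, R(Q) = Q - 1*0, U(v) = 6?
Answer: 66811/4374 ≈ 15.275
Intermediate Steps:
R(Q) = Q (R(Q) = Q + 0 = Q)
o = 400866
m(t, S) = 9 + t (m(t, S) = 3 + (t + 6) = 3 + (6 + t) = 9 + t)
o/((m(-20, R(3)) + 173)²) = 400866/(((9 - 20) + 173)²) = 400866/((-11 + 173)²) = 400866/(162²) = 400866/26244 = 400866*(1/26244) = 66811/4374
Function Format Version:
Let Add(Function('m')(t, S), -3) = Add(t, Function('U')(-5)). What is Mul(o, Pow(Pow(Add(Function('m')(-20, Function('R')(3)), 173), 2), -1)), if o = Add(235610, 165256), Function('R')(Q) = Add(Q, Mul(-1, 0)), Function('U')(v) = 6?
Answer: Rational(66811, 4374) ≈ 15.275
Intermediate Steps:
Function('R')(Q) = Q (Function('R')(Q) = Add(Q, 0) = Q)
o = 400866
Function('m')(t, S) = Add(9, t) (Function('m')(t, S) = Add(3, Add(t, 6)) = Add(3, Add(6, t)) = Add(9, t))
Mul(o, Pow(Pow(Add(Function('m')(-20, Function('R')(3)), 173), 2), -1)) = Mul(400866, Pow(Pow(Add(Add(9, -20), 173), 2), -1)) = Mul(400866, Pow(Pow(Add(-11, 173), 2), -1)) = Mul(400866, Pow(Pow(162, 2), -1)) = Mul(400866, Pow(26244, -1)) = Mul(400866, Rational(1, 26244)) = Rational(66811, 4374)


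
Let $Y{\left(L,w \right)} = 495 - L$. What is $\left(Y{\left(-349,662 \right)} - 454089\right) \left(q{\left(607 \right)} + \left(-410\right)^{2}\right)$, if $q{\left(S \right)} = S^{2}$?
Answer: $-243188151505$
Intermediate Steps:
$\left(Y{\left(-349,662 \right)} - 454089\right) \left(q{\left(607 \right)} + \left(-410\right)^{2}\right) = \left(\left(495 - -349\right) - 454089\right) \left(607^{2} + \left(-410\right)^{2}\right) = \left(\left(495 + 349\right) - 454089\right) \left(368449 + 168100\right) = \left(844 - 454089\right) 536549 = \left(-453245\right) 536549 = -243188151505$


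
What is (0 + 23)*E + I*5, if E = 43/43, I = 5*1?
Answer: 48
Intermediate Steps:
I = 5
E = 1 (E = 43*(1/43) = 1)
(0 + 23)*E + I*5 = (0 + 23)*1 + 5*5 = 23*1 + 25 = 23 + 25 = 48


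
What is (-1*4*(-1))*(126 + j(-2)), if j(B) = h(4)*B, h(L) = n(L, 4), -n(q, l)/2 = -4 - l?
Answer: 376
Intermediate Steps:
n(q, l) = 8 + 2*l (n(q, l) = -2*(-4 - l) = 8 + 2*l)
h(L) = 16 (h(L) = 8 + 2*4 = 8 + 8 = 16)
j(B) = 16*B
(-1*4*(-1))*(126 + j(-2)) = (-1*4*(-1))*(126 + 16*(-2)) = (-4*(-1))*(126 - 32) = 4*94 = 376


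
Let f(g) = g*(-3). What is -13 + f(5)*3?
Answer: -58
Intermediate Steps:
f(g) = -3*g
-13 + f(5)*3 = -13 - 3*5*3 = -13 - 15*3 = -13 - 45 = -58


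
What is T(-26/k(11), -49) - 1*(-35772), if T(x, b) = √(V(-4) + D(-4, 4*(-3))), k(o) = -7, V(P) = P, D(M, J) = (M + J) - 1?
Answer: 35772 + I*√21 ≈ 35772.0 + 4.5826*I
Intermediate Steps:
D(M, J) = -1 + J + M (D(M, J) = (J + M) - 1 = -1 + J + M)
T(x, b) = I*√21 (T(x, b) = √(-4 + (-1 + 4*(-3) - 4)) = √(-4 + (-1 - 12 - 4)) = √(-4 - 17) = √(-21) = I*√21)
T(-26/k(11), -49) - 1*(-35772) = I*√21 - 1*(-35772) = I*√21 + 35772 = 35772 + I*√21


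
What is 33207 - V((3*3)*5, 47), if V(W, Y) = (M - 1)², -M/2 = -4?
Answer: 33158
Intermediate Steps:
M = 8 (M = -2*(-4) = 8)
V(W, Y) = 49 (V(W, Y) = (8 - 1)² = 7² = 49)
33207 - V((3*3)*5, 47) = 33207 - 1*49 = 33207 - 49 = 33158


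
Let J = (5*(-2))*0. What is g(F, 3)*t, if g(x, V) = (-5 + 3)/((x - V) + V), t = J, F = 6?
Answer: 0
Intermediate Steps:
J = 0 (J = -10*0 = 0)
t = 0
g(x, V) = -2/x
g(F, 3)*t = -2/6*0 = -2*⅙*0 = -⅓*0 = 0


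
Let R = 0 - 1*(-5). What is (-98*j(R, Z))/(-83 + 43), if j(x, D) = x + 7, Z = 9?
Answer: 147/5 ≈ 29.400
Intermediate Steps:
R = 5 (R = 0 + 5 = 5)
j(x, D) = 7 + x
(-98*j(R, Z))/(-83 + 43) = (-98*(7 + 5))/(-83 + 43) = -98*12/(-40) = -1176*(-1/40) = 147/5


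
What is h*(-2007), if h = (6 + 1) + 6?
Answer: -26091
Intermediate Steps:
h = 13 (h = 7 + 6 = 13)
h*(-2007) = 13*(-2007) = -26091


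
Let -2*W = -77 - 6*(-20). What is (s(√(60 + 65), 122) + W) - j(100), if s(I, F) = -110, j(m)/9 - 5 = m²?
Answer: -180353/2 ≈ -90177.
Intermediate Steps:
j(m) = 45 + 9*m²
W = -43/2 (W = -(-77 - 6*(-20))/2 = -(-77 + 120)/2 = -½*43 = -43/2 ≈ -21.500)
(s(√(60 + 65), 122) + W) - j(100) = (-110 - 43/2) - (45 + 9*100²) = -263/2 - (45 + 9*10000) = -263/2 - (45 + 90000) = -263/2 - 1*90045 = -263/2 - 90045 = -180353/2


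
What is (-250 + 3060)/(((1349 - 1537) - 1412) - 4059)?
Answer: -2810/5659 ≈ -0.49655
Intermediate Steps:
(-250 + 3060)/(((1349 - 1537) - 1412) - 4059) = 2810/((-188 - 1412) - 4059) = 2810/(-1600 - 4059) = 2810/(-5659) = 2810*(-1/5659) = -2810/5659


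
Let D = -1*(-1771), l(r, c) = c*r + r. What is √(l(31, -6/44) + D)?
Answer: √870122/22 ≈ 42.400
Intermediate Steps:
l(r, c) = r + c*r
D = 1771
√(l(31, -6/44) + D) = √(31*(1 - 6/44) + 1771) = √(31*(1 - 6*1/44) + 1771) = √(31*(1 - 3/22) + 1771) = √(31*(19/22) + 1771) = √(589/22 + 1771) = √(39551/22) = √870122/22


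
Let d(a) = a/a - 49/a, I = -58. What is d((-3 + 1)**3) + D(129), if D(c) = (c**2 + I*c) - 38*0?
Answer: 73329/8 ≈ 9166.1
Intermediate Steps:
d(a) = 1 - 49/a
D(c) = c**2 - 58*c (D(c) = (c**2 - 58*c) - 38*0 = (c**2 - 58*c) + 0 = c**2 - 58*c)
d((-3 + 1)**3) + D(129) = (-49 + (-3 + 1)**3)/((-3 + 1)**3) + 129*(-58 + 129) = (-49 + (-2)**3)/((-2)**3) + 129*71 = (-49 - 8)/(-8) + 9159 = -1/8*(-57) + 9159 = 57/8 + 9159 = 73329/8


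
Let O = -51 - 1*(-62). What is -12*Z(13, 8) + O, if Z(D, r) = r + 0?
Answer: -85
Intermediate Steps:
Z(D, r) = r
O = 11 (O = -51 + 62 = 11)
-12*Z(13, 8) + O = -12*8 + 11 = -96 + 11 = -85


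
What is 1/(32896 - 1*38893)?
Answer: -1/5997 ≈ -0.00016675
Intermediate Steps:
1/(32896 - 1*38893) = 1/(32896 - 38893) = 1/(-5997) = -1/5997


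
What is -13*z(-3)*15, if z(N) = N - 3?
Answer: 1170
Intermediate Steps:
z(N) = -3 + N
-13*z(-3)*15 = -13*(-3 - 3)*15 = -13*(-6)*15 = 78*15 = 1170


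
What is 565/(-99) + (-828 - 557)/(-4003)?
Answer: -2124580/396297 ≈ -5.3611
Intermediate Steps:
565/(-99) + (-828 - 557)/(-4003) = 565*(-1/99) - 1385*(-1/4003) = -565/99 + 1385/4003 = -2124580/396297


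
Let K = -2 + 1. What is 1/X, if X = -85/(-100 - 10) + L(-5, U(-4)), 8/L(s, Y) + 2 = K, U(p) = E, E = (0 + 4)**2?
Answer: -66/125 ≈ -0.52800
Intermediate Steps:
K = -1
E = 16 (E = 4**2 = 16)
U(p) = 16
L(s, Y) = -8/3 (L(s, Y) = 8/(-2 - 1) = 8/(-3) = 8*(-1/3) = -8/3)
X = -125/66 (X = -85/(-100 - 10) - 8/3 = -85/(-110) - 8/3 = -1/110*(-85) - 8/3 = 17/22 - 8/3 = -125/66 ≈ -1.8939)
1/X = 1/(-125/66) = -66/125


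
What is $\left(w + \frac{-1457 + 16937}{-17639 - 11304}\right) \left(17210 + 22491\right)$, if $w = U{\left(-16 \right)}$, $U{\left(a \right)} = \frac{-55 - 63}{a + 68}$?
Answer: $- \frac{83773755017}{752518} \approx -1.1132 \cdot 10^{5}$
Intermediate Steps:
$U{\left(a \right)} = - \frac{118}{68 + a}$
$w = - \frac{59}{26}$ ($w = - \frac{118}{68 - 16} = - \frac{118}{52} = \left(-118\right) \frac{1}{52} = - \frac{59}{26} \approx -2.2692$)
$\left(w + \frac{-1457 + 16937}{-17639 - 11304}\right) \left(17210 + 22491\right) = \left(- \frac{59}{26} + \frac{-1457 + 16937}{-17639 - 11304}\right) \left(17210 + 22491\right) = \left(- \frac{59}{26} + \frac{15480}{-28943}\right) 39701 = \left(- \frac{59}{26} + 15480 \left(- \frac{1}{28943}\right)\right) 39701 = \left(- \frac{59}{26} - \frac{15480}{28943}\right) 39701 = \left(- \frac{2110117}{752518}\right) 39701 = - \frac{83773755017}{752518}$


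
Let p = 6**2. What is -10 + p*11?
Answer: 386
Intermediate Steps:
p = 36
-10 + p*11 = -10 + 36*11 = -10 + 396 = 386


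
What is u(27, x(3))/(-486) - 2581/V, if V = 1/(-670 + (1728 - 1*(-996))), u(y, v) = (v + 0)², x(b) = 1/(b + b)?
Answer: -92752839505/17496 ≈ -5.3014e+6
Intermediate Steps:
x(b) = 1/(2*b)
u(y, v) = v²
V = 1/2054 (V = 1/(-670 + (1728 + 996)) = 1/(-670 + 2724) = 1/2054 ≈ 0.00048685)
u(27, x(3))/(-486) - 2581/V = ((½)/3)²/(-486) - 2581/1/2054 = ((½)*(⅓))²*(-1/486) - 2581*2054 = (⅙)²*(-1/486) - 5301374 = (1/36)*(-1/486) - 5301374 = -1/17496 - 5301374 = -92752839505/17496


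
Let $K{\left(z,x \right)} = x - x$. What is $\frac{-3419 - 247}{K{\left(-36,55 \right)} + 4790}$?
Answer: $- \frac{1833}{2395} \approx -0.76534$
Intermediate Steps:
$K{\left(z,x \right)} = 0$
$\frac{-3419 - 247}{K{\left(-36,55 \right)} + 4790} = \frac{-3419 - 247}{0 + 4790} = - \frac{3666}{4790} = \left(-3666\right) \frac{1}{4790} = - \frac{1833}{2395}$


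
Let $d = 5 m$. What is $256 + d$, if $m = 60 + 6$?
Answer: $586$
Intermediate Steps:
$m = 66$
$d = 330$ ($d = 5 \cdot 66 = 330$)
$256 + d = 256 + 330 = 586$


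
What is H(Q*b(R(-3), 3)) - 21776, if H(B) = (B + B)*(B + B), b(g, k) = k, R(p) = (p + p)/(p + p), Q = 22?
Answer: -4352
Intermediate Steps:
R(p) = 1 (R(p) = (2*p)/((2*p)) = (2*p)*(1/(2*p)) = 1)
H(B) = 4*B² (H(B) = (2*B)*(2*B) = 4*B²)
H(Q*b(R(-3), 3)) - 21776 = 4*(22*3)² - 21776 = 4*66² - 21776 = 4*4356 - 21776 = 17424 - 21776 = -4352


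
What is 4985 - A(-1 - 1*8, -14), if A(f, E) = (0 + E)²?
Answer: 4789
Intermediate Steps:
A(f, E) = E²
4985 - A(-1 - 1*8, -14) = 4985 - 1*(-14)² = 4985 - 1*196 = 4985 - 196 = 4789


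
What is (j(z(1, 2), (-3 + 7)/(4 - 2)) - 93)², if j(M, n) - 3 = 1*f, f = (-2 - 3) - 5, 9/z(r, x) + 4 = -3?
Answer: 10000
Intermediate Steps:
z(r, x) = -9/7 (z(r, x) = 9/(-4 - 3) = 9/(-7) = 9*(-⅐) = -9/7)
f = -10 (f = -5 - 5 = -10)
j(M, n) = -7 (j(M, n) = 3 + 1*(-10) = 3 - 10 = -7)
(j(z(1, 2), (-3 + 7)/(4 - 2)) - 93)² = (-7 - 93)² = (-100)² = 10000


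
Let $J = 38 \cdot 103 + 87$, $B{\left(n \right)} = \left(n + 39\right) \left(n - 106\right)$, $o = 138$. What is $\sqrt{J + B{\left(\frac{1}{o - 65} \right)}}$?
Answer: $\frac{i \sqrt{713647}}{73} \approx 11.572 i$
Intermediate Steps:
$B{\left(n \right)} = \left(-106 + n\right) \left(39 + n\right)$ ($B{\left(n \right)} = \left(39 + n\right) \left(-106 + n\right) = \left(-106 + n\right) \left(39 + n\right)$)
$J = 4001$ ($J = 3914 + 87 = 4001$)
$\sqrt{J + B{\left(\frac{1}{o - 65} \right)}} = \sqrt{4001 - \left(4134 - \frac{1}{\left(138 - 65\right)^{2}} + \frac{67}{138 - 65}\right)} = \sqrt{4001 - \left(4134 - \frac{1}{5329} + \frac{67}{73}\right)} = \sqrt{4001 - \left(\frac{301849}{73} - \frac{1}{5329}\right)} = \sqrt{4001 - \frac{22034976}{5329}} = \sqrt{- \frac{713647}{5329}} = \frac{i \sqrt{713647}}{73}$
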